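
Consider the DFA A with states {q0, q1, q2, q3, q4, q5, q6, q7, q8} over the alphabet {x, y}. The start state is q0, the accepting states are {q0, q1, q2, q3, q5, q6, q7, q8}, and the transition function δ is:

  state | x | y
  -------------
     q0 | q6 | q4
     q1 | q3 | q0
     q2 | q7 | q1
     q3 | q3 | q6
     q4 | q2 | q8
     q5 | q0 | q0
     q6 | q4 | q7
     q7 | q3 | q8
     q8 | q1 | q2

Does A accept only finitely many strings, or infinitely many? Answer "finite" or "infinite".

State q0 is reachable from the start and can reach an accepting state, and it lies on the cycle q0 → q4 → q8 → q1 → q0.
Traversing that cycle any number of times yields accepted strings of unbounded length, so the language is infinite.

infinite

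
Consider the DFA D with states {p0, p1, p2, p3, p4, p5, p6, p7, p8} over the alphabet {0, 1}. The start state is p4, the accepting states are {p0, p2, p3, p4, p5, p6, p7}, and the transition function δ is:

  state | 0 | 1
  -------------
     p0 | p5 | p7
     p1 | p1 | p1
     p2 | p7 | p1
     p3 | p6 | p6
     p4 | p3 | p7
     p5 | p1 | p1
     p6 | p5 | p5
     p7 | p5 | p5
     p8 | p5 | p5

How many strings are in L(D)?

The useful subgraph on states {p3, p4, p5, p6, p7} is acyclic, so L(D) is finite; the longest accepting path visits 4 useful states, giving maximum string length 3.
Counting accepting paths from p4 by length: 1 of length 0, 2 of length 1, 4 of length 2, 4 of length 3. Total 11.

11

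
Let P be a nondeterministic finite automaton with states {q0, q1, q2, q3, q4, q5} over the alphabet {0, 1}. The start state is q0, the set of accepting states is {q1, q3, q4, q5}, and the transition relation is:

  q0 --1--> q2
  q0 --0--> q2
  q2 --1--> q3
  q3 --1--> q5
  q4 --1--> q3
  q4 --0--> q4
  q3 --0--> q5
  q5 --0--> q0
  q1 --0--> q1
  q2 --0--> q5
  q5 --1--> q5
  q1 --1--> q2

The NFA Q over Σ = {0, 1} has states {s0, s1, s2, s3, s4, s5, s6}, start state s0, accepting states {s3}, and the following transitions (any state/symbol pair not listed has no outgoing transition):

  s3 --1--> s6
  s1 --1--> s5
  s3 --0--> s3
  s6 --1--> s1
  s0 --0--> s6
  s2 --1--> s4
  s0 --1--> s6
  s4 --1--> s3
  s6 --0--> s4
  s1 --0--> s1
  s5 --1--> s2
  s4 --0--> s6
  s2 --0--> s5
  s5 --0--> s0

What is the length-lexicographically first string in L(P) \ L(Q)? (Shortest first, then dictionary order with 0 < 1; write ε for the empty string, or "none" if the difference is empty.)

00

The string 00 is accepted by P but not by Q.
No shorter string lies in the difference, and 00 is the lexicographically first length-2 string in L(P) \ L(Q).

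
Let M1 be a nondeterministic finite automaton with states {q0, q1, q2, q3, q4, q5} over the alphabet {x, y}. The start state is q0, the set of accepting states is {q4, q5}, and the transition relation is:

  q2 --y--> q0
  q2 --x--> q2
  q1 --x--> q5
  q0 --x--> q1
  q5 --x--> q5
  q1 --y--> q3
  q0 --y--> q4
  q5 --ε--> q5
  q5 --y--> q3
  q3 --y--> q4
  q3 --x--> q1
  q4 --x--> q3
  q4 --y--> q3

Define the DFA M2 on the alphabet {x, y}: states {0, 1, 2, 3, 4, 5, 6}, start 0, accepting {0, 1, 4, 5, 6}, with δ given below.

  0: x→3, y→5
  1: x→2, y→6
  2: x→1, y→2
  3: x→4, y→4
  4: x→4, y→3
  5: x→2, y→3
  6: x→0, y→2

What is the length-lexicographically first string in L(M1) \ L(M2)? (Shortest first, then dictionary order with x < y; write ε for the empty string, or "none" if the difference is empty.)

xyy

The string xyy is accepted by M1 but not by M2.
No shorter string lies in the difference, and xyy is the lexicographically first length-3 string in L(M1) \ L(M2).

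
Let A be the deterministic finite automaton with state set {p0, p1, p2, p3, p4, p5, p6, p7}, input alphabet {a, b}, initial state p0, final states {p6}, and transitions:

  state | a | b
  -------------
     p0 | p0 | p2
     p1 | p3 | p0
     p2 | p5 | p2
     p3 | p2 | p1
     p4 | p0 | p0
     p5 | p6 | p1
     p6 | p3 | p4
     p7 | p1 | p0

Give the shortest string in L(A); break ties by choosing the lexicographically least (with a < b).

baa

A breadth-first search from p0 reaches an accepting state first via the path p0 → p2 → p5 → p6 on input baa.
No string of length < 3 is accepted (BFS exhausts all shorter strings without reaching an accepting state), and baa is the lexicographically least accepting string of length 3.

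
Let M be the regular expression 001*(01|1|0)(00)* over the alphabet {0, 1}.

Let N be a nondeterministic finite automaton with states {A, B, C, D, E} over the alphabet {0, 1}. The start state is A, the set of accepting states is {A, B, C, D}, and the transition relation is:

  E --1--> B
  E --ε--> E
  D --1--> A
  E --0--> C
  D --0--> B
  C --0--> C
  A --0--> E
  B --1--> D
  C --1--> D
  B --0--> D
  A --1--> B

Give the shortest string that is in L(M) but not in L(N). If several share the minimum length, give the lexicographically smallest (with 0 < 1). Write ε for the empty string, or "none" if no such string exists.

The string 00110 is accepted by M but not by N.
No shorter string lies in the difference, and 00110 is the lexicographically first length-5 string in L(M) \ L(N).

00110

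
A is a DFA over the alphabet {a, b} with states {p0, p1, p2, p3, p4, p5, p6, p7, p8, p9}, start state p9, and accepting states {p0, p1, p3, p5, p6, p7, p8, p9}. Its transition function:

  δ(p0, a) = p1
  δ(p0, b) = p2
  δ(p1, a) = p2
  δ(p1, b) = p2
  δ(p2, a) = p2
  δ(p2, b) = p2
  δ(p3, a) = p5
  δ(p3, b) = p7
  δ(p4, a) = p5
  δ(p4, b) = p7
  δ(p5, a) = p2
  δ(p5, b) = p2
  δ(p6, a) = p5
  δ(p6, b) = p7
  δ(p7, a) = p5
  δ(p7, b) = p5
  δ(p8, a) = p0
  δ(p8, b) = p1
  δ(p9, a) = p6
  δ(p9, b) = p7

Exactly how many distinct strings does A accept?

9

The useful subgraph on states {p5, p6, p7, p9} is acyclic, so L(A) is finite; the longest accepting path visits 4 useful states, giving maximum string length 3.
Counting accepting paths from p9 by length: 1 of length 0, 2 of length 1, 4 of length 2, 2 of length 3. Total 9.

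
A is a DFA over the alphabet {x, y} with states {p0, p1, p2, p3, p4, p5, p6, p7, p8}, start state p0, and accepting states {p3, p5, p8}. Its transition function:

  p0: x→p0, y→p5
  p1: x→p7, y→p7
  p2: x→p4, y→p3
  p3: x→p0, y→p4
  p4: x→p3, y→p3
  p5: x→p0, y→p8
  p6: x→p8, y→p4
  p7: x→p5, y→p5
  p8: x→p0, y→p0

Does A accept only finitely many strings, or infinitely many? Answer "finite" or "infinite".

infinite

State p0 is reachable from the start and can reach an accepting state, and it lies on the cycle p0 → p0.
Traversing that cycle any number of times yields accepted strings of unbounded length, so the language is infinite.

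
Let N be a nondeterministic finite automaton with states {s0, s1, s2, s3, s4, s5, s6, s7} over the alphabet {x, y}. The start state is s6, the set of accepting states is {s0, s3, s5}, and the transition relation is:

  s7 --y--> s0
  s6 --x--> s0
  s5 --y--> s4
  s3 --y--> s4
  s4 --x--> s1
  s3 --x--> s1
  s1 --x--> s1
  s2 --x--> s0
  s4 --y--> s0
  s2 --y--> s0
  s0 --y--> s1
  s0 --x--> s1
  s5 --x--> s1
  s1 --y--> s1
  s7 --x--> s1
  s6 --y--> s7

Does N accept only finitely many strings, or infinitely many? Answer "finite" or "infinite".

The useful states (reachable from s6 and able to reach an accepting state) are {s0, s6, s7}.
Restricted to these states the transition graph has no cycle, so every accepting path has bounded length and L is finite.

finite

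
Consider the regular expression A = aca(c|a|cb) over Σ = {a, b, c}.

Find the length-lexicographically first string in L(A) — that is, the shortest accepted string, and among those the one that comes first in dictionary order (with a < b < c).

By inspection of the expression, no string of length less than 4 matches, and acaa is the lexicographically first match of length 4.

acaa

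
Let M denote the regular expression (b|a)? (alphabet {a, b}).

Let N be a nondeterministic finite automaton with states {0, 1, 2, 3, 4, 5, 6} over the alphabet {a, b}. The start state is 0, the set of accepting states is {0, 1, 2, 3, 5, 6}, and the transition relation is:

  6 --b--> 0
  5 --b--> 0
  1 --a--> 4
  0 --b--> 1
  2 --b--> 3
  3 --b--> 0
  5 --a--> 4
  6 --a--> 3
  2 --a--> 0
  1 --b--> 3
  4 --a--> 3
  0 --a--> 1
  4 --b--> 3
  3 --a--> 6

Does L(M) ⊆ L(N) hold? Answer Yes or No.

Yes

Converting the expression M to a DFA (subset construction, then merging equivalent states) gives the minimal DFA with states {m0, m1, m2}, start state m0, accepting states {m0, m1} and transitions m0: a→m1, b→m1; m1: a→m2, b→m2; m2: a→m2, b→m2.
Exploring the product automaton M × N from the start pair (m0, 0), following both machines on each input symbol, reaches 7 state pairs: (m0, 0), (m1, 1), (m2, 4), (m2, 3), (m2, 6), (m2, 0), (m2, 1).
M accepts in {m0, m1} and N accepts in {0, 1, 2, 3, 5, 6}. The reachable pairs whose M-component is accepting are (m0, 0), (m1, 1); in each of them the N-component is accepting too, so the product for L(M) \ L(N) (M-component accepting, N-component rejecting) has no reachable accepting pair and the difference is empty.
Hence every string in L(M) is also in L(N).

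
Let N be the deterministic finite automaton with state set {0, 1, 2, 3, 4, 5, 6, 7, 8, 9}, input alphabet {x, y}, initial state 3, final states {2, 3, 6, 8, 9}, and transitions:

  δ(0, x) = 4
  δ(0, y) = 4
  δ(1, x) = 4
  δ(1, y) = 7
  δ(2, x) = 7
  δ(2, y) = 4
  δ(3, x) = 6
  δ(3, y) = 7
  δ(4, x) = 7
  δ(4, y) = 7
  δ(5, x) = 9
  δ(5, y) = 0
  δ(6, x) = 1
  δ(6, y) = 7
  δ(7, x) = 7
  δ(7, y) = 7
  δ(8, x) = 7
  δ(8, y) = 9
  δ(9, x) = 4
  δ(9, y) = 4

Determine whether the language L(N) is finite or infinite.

The useful states (reachable from 3 and able to reach an accepting state) are {3, 6}.
Restricted to these states the transition graph has no cycle, so every accepting path has bounded length and L is finite.

finite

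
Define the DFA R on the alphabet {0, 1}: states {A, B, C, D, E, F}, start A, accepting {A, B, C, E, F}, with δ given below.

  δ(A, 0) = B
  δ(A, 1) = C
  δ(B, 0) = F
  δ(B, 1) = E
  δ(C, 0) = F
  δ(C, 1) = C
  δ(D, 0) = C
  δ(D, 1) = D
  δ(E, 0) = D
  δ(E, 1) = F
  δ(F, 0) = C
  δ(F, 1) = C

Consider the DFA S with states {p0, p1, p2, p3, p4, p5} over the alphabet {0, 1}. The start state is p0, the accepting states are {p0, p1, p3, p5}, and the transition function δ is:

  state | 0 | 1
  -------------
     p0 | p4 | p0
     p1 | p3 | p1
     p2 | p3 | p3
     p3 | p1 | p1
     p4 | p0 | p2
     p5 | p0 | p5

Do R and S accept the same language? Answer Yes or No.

No

The string 0 is accepted by R but rejected by S.
So L(R) ≠ L(S).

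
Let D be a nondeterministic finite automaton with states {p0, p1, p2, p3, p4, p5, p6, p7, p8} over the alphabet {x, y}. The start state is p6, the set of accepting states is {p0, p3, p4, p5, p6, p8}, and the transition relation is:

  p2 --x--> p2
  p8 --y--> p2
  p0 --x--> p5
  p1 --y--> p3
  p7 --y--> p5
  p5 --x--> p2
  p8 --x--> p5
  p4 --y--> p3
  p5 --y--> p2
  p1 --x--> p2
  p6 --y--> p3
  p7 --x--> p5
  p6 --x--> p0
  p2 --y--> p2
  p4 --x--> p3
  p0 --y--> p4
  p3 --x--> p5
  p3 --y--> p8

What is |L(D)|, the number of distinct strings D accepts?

The useful subgraph on states {p0, p3, p4, p5, p6, p8} is acyclic, so L(D) is finite; the longest accepting path visits 6 useful states, giving maximum string length 5.
Counting accepting paths from p6 by length: 1 of length 0, 2 of length 1, 4 of length 2, 3 of length 3, 4 of length 4, 2 of length 5. Total 16.

16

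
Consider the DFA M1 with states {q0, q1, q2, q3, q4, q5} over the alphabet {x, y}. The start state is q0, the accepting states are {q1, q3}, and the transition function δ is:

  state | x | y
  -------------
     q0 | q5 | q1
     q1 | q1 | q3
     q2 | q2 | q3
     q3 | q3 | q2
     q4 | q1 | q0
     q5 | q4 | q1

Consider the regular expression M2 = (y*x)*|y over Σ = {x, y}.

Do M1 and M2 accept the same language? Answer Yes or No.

The string xy is accepted by M1 but rejected by M2.
So L(M1) ≠ L(M2).

No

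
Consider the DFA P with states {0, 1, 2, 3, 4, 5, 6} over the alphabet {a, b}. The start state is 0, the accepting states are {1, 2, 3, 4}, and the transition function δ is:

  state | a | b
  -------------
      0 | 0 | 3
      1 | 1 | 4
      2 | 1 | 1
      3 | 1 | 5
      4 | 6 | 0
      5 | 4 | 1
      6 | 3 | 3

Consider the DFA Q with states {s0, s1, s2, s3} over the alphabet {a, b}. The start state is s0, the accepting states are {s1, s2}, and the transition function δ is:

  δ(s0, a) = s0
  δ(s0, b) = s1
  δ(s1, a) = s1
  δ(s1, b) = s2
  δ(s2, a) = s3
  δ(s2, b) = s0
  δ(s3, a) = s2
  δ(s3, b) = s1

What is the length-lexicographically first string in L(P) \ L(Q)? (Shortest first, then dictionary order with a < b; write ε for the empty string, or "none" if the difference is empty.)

bba

The string bba is accepted by P but not by Q.
No shorter string lies in the difference, and bba is the lexicographically first length-3 string in L(P) \ L(Q).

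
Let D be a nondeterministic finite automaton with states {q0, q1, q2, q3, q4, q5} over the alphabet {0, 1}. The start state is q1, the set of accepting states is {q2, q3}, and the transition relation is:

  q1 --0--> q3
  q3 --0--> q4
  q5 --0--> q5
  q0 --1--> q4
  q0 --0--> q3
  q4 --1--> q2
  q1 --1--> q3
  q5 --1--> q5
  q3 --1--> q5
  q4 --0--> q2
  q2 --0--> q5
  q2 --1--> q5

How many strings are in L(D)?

The useful subgraph on states {q1, q2, q3, q4} is acyclic, so L(D) is finite; the longest accepting path visits 4 useful states, giving maximum string length 3.
Counting accepting paths from q1 by length: 2 of length 1, 4 of length 3. Total 6.

6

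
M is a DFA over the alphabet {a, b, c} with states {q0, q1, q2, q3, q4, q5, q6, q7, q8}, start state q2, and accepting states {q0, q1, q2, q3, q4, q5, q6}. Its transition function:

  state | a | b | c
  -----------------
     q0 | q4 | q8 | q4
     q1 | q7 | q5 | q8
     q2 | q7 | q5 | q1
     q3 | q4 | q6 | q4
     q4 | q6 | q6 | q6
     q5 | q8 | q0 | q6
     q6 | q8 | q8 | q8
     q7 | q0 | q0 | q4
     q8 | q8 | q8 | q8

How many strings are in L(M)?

68

The useful subgraph on states {q0, q1, q2, q4, q5, q6, q7} is acyclic, so L(M) is finite; the longest accepting path visits 6 useful states, giving maximum string length 5.
Counting accepting paths from q2 by length: 1 of length 0, 2 of length 1, 6 of length 2, 14 of length 3, 27 of length 4, 18 of length 5. Total 68.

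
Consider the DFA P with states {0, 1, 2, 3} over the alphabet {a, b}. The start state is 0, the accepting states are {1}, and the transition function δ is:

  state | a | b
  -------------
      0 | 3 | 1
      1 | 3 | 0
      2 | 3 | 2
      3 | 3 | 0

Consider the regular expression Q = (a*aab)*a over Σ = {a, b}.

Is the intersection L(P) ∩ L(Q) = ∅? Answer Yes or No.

Converting the expression Q to a DFA (subset construction, then merging equivalent states) gives the minimal DFA with states {q0, q1, q2, q3}, start state q0, accepting states {q1} and transitions q0: a→q1, b→q2; q1: a→q3, b→q2; q2: a→q2, b→q2; q3: a→q3, b→q0.
Exploring the product automaton P × Q from the start pair (0, q0), following both machines on each input symbol, reaches 6 state pairs: (0, q0), (3, q1), (1, q2), (3, q3), (0, q2), (3, q2).
P accepts in {1} and Q accepts in {q1}; no reachable pair has both components accepting, so no string drives both machines to acceptance simultaneously and L(P) ∩ L(Q) = ∅.
So no string is accepted by both, and the intersection is empty.

Yes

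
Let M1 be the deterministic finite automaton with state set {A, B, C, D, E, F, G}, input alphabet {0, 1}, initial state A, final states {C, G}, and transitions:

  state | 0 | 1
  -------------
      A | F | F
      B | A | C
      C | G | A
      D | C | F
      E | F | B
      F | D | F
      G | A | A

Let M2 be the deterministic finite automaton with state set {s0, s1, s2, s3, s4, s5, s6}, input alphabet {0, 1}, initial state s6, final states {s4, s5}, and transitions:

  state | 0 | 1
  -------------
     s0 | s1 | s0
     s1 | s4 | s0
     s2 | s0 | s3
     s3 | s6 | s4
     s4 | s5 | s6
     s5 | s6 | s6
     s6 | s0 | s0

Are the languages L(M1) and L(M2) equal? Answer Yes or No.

Yes

Exploring the product automaton M1 × M2 from the start pair (A, s6), following both machines on each input symbol, reaches 5 state pairs: (A, s6), (F, s0), (D, s1), (C, s4), (G, s5).
M1 accepts in {C, G} and M2 accepts in {s4, s5}. In every reachable pair the two components are either both accepting — (C, s4), (G, s5) — or both non-accepting, so no string is accepted by exactly one of the machines: L(M1) \ L(M2) and L(M2) \ L(M1) are both empty.
Hence every string is accepted by M1 iff it is accepted by M2, and the two languages coincide.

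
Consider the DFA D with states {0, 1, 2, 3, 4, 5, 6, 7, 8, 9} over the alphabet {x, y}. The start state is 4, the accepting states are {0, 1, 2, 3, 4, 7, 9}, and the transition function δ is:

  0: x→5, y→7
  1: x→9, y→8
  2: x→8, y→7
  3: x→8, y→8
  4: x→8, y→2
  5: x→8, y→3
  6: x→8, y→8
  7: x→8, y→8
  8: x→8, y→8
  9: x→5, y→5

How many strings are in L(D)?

The useful subgraph on states {2, 4, 7} is acyclic, so L(D) is finite; the longest accepting path visits 3 useful states, giving maximum string length 2.
Counting accepting paths from 4 by length: 1 of length 0, 1 of length 1, 1 of length 2. Total 3.

3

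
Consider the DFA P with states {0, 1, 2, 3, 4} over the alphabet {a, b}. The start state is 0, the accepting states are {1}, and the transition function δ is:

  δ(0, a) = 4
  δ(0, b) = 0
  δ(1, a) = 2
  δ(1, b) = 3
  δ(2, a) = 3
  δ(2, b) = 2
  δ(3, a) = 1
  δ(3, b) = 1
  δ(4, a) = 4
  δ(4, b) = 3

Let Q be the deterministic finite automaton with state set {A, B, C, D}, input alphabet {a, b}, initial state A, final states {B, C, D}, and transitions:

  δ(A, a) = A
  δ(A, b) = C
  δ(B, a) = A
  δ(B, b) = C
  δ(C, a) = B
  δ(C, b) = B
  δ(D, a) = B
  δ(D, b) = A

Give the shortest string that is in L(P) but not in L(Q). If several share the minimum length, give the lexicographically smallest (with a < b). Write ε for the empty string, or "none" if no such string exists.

The string abaaaa is accepted by P but not by Q.
No shorter string lies in the difference, and abaaaa is the lexicographically first length-6 string in L(P) \ L(Q).

abaaaa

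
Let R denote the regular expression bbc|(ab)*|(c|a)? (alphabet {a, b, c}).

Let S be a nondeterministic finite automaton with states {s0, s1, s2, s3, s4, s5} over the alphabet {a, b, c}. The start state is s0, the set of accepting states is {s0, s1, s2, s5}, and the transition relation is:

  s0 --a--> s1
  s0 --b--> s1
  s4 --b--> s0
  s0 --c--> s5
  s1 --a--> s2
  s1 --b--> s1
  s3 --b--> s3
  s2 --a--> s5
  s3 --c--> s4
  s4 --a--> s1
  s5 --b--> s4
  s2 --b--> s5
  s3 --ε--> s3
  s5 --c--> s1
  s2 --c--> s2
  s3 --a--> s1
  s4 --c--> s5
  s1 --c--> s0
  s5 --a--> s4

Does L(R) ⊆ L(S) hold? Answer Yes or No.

Yes

Converting the expression R to a DFA (subset construction, then merging equivalent states) gives the minimal DFA with states {r0, r1, r2, r3, r4, r5, r6, r7}, start state r0, accepting states {r0, r1, r3, r5} and transitions r0: a→r1, b→r2, c→r3; r1: a→r4, b→r5, c→r4; r2: a→r4, b→r6, c→r4; r3: a→r4, b→r4, c→r4; r4: a→r4, b→r4, c→r4; r5: a→r7, b→r4, c→r4; r6: a→r4, b→r4, c→r3; r7: a→r4, b→r5, c→r4.
Exploring the product automaton R × S from the start pair (r0, s0), following both machines on each input symbol, reaches 17 state pairs: (r0, s0), (r1, s1), (r2, s1), (r3, s5), (r4, s2), (r5, s1), (r4, s0), (r6, s1), (r4, s4), (r4, s1), (r4, s5), (r7, s2), (r3, s0), (r5, s5), (r7, s4), (r5, s0), (r7, s1).
R accepts in {r0, r1, r3, r5} and S accepts in {s0, s1, s2, s5}. The reachable pairs whose R-component is accepting are (r0, s0), (r1, s1), (r3, s5), (r5, s1), (r3, s0), (r5, s5), (r5, s0); in each of them the S-component is accepting too, so the product for L(R) \ L(S) (R-component accepting, S-component rejecting) has no reachable accepting pair and the difference is empty.
Hence every string in L(R) is also in L(S).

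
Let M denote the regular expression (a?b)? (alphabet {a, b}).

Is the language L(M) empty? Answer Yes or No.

No

The empty string ε matches the expression, so it belongs to L(M).
Since L(M) contains at least one string, it is not empty.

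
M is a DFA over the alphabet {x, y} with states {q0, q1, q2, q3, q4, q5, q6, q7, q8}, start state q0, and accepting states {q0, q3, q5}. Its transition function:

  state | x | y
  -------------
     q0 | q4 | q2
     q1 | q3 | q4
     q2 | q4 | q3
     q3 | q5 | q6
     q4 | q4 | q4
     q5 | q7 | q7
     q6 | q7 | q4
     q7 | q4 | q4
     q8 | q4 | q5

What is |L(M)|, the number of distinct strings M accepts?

3

The useful subgraph on states {q0, q2, q3, q5} is acyclic, so L(M) is finite; the longest accepting path visits 4 useful states, giving maximum string length 3.
Counting accepting paths from q0 by length: 1 of length 0, 1 of length 2, 1 of length 3. Total 3.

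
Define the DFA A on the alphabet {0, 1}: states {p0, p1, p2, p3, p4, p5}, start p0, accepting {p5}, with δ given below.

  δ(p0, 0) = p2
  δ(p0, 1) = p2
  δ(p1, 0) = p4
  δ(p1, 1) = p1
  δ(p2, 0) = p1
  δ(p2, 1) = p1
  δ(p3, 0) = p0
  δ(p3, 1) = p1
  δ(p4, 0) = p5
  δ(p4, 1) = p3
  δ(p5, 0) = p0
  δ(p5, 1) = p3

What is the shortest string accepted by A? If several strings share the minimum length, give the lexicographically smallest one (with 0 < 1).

A breadth-first search from p0 reaches an accepting state first via the path p0 → p2 → p1 → p4 → p5 on input 0000.
No string of length < 4 is accepted (BFS exhausts all shorter strings without reaching an accepting state), and 0000 is the lexicographically least accepting string of length 4.

0000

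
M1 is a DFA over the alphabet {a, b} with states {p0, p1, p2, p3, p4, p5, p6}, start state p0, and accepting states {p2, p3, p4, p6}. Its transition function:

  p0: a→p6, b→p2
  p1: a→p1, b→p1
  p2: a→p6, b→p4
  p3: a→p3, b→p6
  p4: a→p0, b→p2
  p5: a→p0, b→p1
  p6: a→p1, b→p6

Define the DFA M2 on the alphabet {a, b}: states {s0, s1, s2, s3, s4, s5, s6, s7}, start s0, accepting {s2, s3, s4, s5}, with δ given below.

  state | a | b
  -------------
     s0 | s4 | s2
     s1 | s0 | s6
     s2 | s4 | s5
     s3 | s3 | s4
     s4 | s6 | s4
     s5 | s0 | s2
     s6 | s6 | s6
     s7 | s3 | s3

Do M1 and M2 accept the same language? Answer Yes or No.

Exploring the product automaton M1 × M2 from the start pair (p0, s0), following both machines on each input symbol, reaches 5 state pairs: (p0, s0), (p6, s4), (p2, s2), (p1, s6), (p4, s5).
M1 accepts in {p2, p3, p4, p6} and M2 accepts in {s2, s3, s4, s5}. In every reachable pair the two components are either both accepting — (p6, s4), (p2, s2), (p4, s5) — or both non-accepting, so no string is accepted by exactly one of the machines: L(M1) \ L(M2) and L(M2) \ L(M1) are both empty.
Hence every string is accepted by M1 iff it is accepted by M2, and the two languages coincide.

Yes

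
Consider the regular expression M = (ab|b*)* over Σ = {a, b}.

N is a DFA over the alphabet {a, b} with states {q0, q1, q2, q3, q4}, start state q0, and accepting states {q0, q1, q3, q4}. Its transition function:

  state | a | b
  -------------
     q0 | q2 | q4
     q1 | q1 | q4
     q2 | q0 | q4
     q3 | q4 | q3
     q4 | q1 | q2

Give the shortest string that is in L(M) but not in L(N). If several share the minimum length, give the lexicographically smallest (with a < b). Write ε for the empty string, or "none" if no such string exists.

The string bb is accepted by M but not by N.
No shorter string lies in the difference, and bb is the lexicographically first length-2 string in L(M) \ L(N).

bb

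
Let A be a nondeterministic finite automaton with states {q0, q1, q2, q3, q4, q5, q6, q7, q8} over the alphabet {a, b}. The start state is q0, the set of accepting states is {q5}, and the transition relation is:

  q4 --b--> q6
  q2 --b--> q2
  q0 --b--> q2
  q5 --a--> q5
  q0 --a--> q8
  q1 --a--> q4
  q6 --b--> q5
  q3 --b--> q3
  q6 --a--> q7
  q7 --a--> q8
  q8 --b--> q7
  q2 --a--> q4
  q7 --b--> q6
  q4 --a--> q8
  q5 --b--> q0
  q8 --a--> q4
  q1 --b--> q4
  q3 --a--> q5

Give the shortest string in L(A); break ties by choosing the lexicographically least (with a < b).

A breadth-first search from q0 reaches an accepting state first via the path q0 → q8 → q4 → q6 → q5 on input aabb.
No string of length < 4 is accepted (BFS exhausts all shorter strings without reaching an accepting state), and aabb is the lexicographically least accepting string of length 4.

aabb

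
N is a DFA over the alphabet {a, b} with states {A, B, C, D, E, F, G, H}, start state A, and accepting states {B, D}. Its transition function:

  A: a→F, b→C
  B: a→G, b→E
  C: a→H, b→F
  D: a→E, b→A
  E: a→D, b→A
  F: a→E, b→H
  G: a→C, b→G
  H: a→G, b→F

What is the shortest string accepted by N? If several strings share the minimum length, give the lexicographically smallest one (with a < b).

aaa

A breadth-first search from A reaches an accepting state first via the path A → F → E → D on input aaa.
No string of length < 3 is accepted (BFS exhausts all shorter strings without reaching an accepting state), and aaa is the lexicographically least accepting string of length 3.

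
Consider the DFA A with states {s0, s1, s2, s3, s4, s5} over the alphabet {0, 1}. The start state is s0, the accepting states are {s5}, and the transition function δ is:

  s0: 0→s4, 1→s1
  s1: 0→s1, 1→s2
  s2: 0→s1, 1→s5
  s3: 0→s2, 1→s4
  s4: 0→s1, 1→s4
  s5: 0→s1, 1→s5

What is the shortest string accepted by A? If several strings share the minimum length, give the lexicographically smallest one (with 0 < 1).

111

A breadth-first search from s0 reaches an accepting state first via the path s0 → s1 → s2 → s5 on input 111.
No string of length < 3 is accepted (BFS exhausts all shorter strings without reaching an accepting state), and 111 is the lexicographically least accepting string of length 3.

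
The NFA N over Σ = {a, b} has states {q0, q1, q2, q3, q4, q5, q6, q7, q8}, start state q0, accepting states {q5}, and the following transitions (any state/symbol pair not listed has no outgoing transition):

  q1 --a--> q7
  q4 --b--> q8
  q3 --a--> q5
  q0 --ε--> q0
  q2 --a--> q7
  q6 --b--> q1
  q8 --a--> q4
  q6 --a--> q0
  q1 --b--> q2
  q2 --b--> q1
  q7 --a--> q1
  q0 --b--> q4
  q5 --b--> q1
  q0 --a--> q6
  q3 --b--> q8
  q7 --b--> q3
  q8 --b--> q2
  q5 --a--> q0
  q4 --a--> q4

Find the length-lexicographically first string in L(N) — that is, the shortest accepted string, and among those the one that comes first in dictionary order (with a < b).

A breadth-first search from q0 reaches an accepting state first via the path q0 → q6 → q1 → q7 → q3 → q5 on input ababa.
No string of length < 5 is accepted (BFS exhausts all shorter strings without reaching an accepting state), and ababa is the lexicographically least accepting string of length 5.

ababa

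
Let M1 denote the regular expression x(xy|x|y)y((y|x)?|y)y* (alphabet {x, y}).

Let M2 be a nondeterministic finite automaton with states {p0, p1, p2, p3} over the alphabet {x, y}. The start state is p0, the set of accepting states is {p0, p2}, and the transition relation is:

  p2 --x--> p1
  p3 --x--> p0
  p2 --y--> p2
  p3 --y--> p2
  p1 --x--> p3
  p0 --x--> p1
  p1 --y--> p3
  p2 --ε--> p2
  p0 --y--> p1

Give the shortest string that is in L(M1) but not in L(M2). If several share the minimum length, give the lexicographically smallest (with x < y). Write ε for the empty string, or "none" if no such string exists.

The string xxyx is accepted by M1 but not by M2.
No shorter string lies in the difference, and xxyx is the lexicographically first length-4 string in L(M1) \ L(M2).

xxyx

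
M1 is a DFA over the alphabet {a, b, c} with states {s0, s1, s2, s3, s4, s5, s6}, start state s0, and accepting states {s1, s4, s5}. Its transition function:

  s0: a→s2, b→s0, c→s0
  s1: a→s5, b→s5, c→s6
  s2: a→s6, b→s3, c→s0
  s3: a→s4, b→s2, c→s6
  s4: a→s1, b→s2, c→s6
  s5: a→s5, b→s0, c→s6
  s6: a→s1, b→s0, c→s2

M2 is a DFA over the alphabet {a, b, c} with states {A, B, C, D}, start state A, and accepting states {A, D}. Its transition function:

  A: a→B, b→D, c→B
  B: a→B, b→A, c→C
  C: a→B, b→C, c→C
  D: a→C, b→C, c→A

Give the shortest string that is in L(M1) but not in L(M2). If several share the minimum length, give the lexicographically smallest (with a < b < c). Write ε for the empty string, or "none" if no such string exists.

The string aaa is accepted by M1 but not by M2.
No shorter string lies in the difference, and aaa is the lexicographically first length-3 string in L(M1) \ L(M2).

aaa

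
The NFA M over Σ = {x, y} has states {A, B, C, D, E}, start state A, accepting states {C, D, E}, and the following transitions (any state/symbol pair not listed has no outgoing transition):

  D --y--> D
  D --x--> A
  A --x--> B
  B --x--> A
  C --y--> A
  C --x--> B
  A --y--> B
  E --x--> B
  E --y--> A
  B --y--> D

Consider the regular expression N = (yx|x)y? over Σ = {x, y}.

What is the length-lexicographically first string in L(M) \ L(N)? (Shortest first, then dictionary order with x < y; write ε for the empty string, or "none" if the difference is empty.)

yy

The string yy is accepted by M but not by N.
No shorter string lies in the difference, and yy is the lexicographically first length-2 string in L(M) \ L(N).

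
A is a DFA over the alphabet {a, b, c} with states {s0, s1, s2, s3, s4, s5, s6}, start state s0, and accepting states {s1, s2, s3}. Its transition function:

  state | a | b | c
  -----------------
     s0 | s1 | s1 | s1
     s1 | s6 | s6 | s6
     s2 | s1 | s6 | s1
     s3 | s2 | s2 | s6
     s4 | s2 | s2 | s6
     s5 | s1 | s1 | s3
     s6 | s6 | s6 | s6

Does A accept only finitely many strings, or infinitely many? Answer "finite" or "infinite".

finite

The useful states (reachable from s0 and able to reach an accepting state) are {s0, s1}.
Restricted to these states the transition graph has no cycle, so every accepting path has bounded length and L is finite.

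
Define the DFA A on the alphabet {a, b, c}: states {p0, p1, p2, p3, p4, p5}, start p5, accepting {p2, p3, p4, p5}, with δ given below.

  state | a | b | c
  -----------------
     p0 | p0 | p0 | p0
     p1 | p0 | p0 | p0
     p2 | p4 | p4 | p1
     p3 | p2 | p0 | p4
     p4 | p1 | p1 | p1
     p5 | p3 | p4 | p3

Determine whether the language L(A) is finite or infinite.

The useful states (reachable from p5 and able to reach an accepting state) are {p2, p3, p4, p5}.
Restricted to these states the transition graph has no cycle, so every accepting path has bounded length and L is finite.

finite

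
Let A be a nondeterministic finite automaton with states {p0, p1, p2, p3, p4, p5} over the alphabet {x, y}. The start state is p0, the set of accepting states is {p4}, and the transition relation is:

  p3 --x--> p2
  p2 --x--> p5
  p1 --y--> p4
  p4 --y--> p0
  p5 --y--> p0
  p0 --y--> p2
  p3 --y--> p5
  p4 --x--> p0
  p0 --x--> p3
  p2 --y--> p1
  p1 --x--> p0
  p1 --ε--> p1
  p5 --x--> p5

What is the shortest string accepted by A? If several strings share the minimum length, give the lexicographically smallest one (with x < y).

yyy

A breadth-first search from p0 reaches an accepting state first via the path p0 → p2 → p1 → p4 on input yyy.
No string of length < 3 is accepted (BFS exhausts all shorter strings without reaching an accepting state), and yyy is the lexicographically least accepting string of length 3.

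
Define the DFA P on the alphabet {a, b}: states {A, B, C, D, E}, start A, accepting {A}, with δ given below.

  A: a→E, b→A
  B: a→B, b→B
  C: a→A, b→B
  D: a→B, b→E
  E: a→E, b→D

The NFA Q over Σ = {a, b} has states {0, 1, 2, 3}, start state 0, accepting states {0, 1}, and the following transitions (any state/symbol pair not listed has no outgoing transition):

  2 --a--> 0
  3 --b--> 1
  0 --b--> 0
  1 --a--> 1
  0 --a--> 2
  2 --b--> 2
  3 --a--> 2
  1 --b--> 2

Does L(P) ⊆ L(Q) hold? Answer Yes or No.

Yes

Exploring the product automaton P × Q from the start pair (A, 0), following both machines on each input symbol, reaches 7 state pairs: (A, 0), (E, 2), (E, 0), (D, 2), (D, 0), (B, 0), (B, 2).
P accepts in {A} and Q accepts in {0, 1}. The reachable pairs whose P-component is accepting are (A, 0); in each of them the Q-component is accepting too, so the product for L(P) \ L(Q) (P-component accepting, Q-component rejecting) has no reachable accepting pair and the difference is empty.
Hence every string in L(P) is also in L(Q).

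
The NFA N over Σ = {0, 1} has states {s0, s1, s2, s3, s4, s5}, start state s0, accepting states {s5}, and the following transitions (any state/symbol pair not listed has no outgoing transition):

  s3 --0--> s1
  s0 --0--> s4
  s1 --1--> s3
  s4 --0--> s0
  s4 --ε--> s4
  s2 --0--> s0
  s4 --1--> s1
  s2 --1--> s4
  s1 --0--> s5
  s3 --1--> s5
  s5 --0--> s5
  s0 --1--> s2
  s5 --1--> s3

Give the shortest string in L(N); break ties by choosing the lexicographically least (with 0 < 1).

A breadth-first search from s0 reaches an accepting state first via the path s0 → s4 → s1 → s5 on input 010.
No string of length < 3 is accepted (BFS exhausts all shorter strings without reaching an accepting state), and 010 is the lexicographically least accepting string of length 3.

010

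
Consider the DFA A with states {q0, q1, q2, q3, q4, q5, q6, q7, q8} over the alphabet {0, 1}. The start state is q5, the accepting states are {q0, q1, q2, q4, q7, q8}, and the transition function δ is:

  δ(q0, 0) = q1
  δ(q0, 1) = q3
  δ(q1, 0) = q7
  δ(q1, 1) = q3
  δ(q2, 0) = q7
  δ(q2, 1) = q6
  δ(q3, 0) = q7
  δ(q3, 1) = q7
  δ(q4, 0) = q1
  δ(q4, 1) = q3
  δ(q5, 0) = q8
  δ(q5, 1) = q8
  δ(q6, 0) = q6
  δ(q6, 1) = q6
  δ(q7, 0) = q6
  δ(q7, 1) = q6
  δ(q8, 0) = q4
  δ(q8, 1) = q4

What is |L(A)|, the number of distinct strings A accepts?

30

The useful subgraph on states {q1, q3, q4, q5, q7, q8} is acyclic, so L(A) is finite; the longest accepting path visits 6 useful states, giving maximum string length 5.
Counting accepting paths from q5 by length: 2 of length 1, 4 of length 2, 4 of length 3, 12 of length 4, 8 of length 5. Total 30.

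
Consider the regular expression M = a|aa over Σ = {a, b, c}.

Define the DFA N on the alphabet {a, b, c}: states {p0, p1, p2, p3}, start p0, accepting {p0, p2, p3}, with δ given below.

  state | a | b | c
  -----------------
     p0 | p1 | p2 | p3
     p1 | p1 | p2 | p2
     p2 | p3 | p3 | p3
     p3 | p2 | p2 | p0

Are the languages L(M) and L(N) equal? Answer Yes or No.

The string a is accepted by M but rejected by N.
So L(M) ≠ L(N).

No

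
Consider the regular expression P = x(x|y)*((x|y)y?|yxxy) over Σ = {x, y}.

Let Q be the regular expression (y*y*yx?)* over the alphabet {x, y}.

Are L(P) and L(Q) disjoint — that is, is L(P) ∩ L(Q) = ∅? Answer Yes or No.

Yes

Converting the expression P to a DFA (subset construction, then merging equivalent states) gives the minimal DFA with states {p0, p1, p2, p3}, start state p0, accepting states {p3} and transitions p0: x→p1, y→p2; p1: x→p3, y→p3; p2: x→p2, y→p2; p3: x→p3, y→p3.
Converting the expression Q to a DFA (subset construction, then merging equivalent states) gives the minimal DFA with states {q0, q1, q2}, start state q0, accepting states {q0, q2} and transitions q0: x→q1, y→q2; q1: x→q1, y→q1; q2: x→q0, y→q2.
Exploring the product automaton P × Q from the start pair (p0, q0), following both machines on each input symbol, reaches 6 state pairs: (p0, q0), (p1, q1), (p2, q2), (p3, q1), (p2, q0), (p2, q1).
P accepts in {p3} and Q accepts in {q0, q2}; no reachable pair has both components accepting, so no string drives both machines to acceptance simultaneously and L(P) ∩ L(Q) = ∅.
So no string is accepted by both, and the intersection is empty.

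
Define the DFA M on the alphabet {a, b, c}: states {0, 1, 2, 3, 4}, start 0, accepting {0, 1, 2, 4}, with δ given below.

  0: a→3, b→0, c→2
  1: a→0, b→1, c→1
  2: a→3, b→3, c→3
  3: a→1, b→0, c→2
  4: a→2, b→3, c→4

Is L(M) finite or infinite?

State 0 is reachable from the start and can reach an accepting state, and it lies on the cycle 0 → 0.
Traversing that cycle any number of times yields accepted strings of unbounded length, so the language is infinite.

infinite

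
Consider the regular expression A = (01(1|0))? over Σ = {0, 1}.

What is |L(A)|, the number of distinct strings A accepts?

3

The expression has no Kleene star, so L(A) is finite. Expanding the alternatives gives {ε, 010, 011}.
That is 1 of length 0, 2 of length 3: 3 strings in all.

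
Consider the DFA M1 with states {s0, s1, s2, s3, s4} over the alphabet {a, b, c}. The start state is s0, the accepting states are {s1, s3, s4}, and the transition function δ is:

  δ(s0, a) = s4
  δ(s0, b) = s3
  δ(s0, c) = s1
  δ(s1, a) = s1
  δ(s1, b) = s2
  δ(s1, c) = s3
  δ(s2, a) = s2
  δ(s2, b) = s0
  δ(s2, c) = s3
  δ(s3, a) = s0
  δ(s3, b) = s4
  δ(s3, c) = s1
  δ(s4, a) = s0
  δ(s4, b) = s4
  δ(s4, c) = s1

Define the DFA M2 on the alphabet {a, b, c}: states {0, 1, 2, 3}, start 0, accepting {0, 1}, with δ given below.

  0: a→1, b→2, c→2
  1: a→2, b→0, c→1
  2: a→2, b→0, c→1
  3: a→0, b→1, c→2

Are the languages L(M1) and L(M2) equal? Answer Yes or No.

The string b is accepted by M1 but rejected by M2.
So L(M1) ≠ L(M2).

No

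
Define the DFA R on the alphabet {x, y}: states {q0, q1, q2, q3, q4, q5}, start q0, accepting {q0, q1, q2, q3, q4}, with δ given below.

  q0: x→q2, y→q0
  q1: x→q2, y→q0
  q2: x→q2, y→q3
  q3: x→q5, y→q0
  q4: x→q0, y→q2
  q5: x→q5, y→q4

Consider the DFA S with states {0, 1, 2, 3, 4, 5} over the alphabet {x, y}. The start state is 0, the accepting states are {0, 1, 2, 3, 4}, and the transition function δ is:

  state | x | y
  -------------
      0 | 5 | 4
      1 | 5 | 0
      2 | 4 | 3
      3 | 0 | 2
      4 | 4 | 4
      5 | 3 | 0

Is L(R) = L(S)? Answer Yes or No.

The string x is accepted by R but rejected by S.
So L(R) ≠ L(S).

No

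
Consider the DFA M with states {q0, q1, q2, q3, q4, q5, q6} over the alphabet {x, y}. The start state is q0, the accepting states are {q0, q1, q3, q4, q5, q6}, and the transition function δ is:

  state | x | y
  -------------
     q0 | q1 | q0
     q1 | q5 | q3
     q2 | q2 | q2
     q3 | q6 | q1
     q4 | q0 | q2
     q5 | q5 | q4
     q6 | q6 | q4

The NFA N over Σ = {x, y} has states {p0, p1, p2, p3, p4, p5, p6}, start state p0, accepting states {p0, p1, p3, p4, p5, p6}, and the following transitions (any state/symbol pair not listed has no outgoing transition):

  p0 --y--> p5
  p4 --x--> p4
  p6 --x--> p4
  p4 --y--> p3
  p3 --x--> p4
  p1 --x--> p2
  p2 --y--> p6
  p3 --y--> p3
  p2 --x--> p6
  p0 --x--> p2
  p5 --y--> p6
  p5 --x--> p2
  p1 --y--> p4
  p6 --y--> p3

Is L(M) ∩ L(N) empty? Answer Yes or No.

The empty string ε is accepted by both M and N.
Hence L(M) ∩ L(N) ≠ ∅.

No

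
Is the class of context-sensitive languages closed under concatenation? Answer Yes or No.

Yes

With disjoint nonterminals (and terminals first replaced by fresh nonterminal copies so contexts cannot straddle the boundary), S → S₁S₂ added to two noncontracting grammars is noncontracting and generates L₁L₂; equivalently an LBA guesses the split point and checks each part in place.
So the context-sensitive languages are closed under concatenation.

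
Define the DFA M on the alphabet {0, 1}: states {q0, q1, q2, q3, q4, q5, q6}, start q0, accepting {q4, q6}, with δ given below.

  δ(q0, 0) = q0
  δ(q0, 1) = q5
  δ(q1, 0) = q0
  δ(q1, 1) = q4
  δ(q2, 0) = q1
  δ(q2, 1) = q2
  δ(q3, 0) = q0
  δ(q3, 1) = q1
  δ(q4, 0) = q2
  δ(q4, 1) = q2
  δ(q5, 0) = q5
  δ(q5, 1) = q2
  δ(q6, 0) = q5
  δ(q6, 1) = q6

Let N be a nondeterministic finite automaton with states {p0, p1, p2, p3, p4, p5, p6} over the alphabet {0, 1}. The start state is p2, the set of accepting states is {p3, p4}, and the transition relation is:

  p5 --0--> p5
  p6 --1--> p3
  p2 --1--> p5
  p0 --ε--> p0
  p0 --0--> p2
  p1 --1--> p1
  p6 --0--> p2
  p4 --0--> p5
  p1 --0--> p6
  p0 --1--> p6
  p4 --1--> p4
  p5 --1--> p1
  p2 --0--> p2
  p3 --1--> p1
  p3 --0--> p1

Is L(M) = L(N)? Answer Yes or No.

Exploring the product automaton M × N from the start pair (q0, p2), following both machines on each input symbol, reaches 5 state pairs: (q0, p2), (q5, p5), (q2, p1), (q1, p6), (q4, p3).
M accepts in {q4, q6} and N accepts in {p3, p4}. In every reachable pair the two components are either both accepting — (q4, p3) — or both non-accepting, so no string is accepted by exactly one of the machines: L(M) \ L(N) and L(N) \ L(M) are both empty.
Hence every string is accepted by M iff it is accepted by N, and the two languages coincide.

Yes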